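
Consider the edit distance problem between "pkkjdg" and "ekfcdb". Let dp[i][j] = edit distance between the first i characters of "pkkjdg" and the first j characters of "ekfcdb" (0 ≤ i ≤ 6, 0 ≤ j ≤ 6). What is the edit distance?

   ''  e  k  f  c  d  b
''  0  1  2  3  4  5  6
 p  1  1  2  3  4  5  6
 k  2  2  1  2  3  4  5
 k  3  3  2  2  3  4  5
 j  4  4  3  3  3  4  5
 d  5  5  4  4  4  3  4
 g  6  6  5  5  5  4  4

4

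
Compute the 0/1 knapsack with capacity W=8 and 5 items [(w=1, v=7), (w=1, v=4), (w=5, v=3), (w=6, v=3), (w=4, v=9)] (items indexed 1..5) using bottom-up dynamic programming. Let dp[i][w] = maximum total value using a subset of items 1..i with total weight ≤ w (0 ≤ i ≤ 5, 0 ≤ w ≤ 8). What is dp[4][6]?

11

i\w   0   1   2   3   4   5   6   7   8
  0   0   0   0   0   0   0   0   0   0
  1   0   7   7   7   7   7   7   7   7
  2   0   7  11  11  11  11  11  11  11
  3   0   7  11  11  11  11  11  14  14
  4   0   7  11  11  11  11  11  14  14
  5   0   7  11  11  11  16  20  20  20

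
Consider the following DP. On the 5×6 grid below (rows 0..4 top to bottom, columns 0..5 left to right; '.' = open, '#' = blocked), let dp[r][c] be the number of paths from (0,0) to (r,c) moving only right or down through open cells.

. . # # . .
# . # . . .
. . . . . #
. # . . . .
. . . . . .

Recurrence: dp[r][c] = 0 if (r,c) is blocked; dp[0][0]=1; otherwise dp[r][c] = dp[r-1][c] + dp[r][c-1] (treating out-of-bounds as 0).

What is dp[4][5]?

r\c   0   1   2   3   4   5
  0   1   1   0   0   0   0
  1   0   1   0   0   0   0
  2   0   1   1   1   1   0
  3   0   0   1   2   3   3
  4   0   0   1   3   6   9

9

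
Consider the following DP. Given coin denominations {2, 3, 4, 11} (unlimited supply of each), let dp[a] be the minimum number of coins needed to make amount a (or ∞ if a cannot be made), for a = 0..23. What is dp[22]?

2

 a  0  1  2  3  4  5  6  7  8  9 10 11 12 13 14 15 16 17 18 19 20 21 22 23
dp  0  -  1  1  1  2  2  2  2  3  3  1  3  2  2  2  3  3  3  3  4  4  2  4
(- denotes ∞ / unreachable)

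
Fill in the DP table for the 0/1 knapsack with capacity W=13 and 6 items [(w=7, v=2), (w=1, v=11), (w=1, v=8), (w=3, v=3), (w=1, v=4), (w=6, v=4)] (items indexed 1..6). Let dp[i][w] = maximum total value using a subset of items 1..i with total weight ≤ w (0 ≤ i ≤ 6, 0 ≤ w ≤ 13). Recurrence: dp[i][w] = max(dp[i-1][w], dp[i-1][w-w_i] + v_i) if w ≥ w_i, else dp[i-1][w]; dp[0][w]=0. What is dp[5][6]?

26

i\w   0   1   2   3   4   5   6   7   8   9  10  11  12  13
  0   0   0   0   0   0   0   0   0   0   0   0   0   0   0
  1   0   0   0   0   0   0   0   2   2   2   2   2   2   2
  2   0  11  11  11  11  11  11  11  13  13  13  13  13  13
  3   0  11  19  19  19  19  19  19  19  21  21  21  21  21
  4   0  11  19  19  19  22  22  22  22  22  22  22  24  24
  5   0  11  19  23  23  23  26  26  26  26  26  26  26  28
  6   0  11  19  23  23  23  26  26  26  27  27  27  30  30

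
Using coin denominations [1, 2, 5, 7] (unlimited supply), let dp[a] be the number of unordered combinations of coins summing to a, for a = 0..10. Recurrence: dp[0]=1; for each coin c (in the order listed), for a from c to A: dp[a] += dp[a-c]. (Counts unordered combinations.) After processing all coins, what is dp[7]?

7

after  coin     0     1     2     3     4     5     6     7     8     9    10
          1     1     1     1     1     1     1     1     1     1     1     1
          2     1     1     2     2     3     3     4     4     5     5     6
          5     1     1     2     2     3     4     5     6     7     8    10
          7     1     1     2     2     3     4     5     7     8    10    12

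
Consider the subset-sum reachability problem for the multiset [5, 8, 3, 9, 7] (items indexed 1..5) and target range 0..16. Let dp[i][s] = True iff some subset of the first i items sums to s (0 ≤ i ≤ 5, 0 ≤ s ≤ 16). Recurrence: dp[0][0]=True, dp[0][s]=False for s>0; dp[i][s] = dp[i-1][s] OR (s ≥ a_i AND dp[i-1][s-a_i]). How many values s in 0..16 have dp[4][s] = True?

10

i\s   0   1   2   3   4   5   6   7   8   9  10  11  12  13  14  15  16
  0   T   F   F   F   F   F   F   F   F   F   F   F   F   F   F   F   F
  1   T   F   F   F   F   T   F   F   F   F   F   F   F   F   F   F   F
  2   T   F   F   F   F   T   F   F   T   F   F   F   F   T   F   F   F
  3   T   F   F   T   F   T   F   F   T   F   F   T   F   T   F   F   T
  4   T   F   F   T   F   T   F   F   T   T   F   T   T   T   T   F   T
  5   T   F   F   T   F   T   F   T   T   T   T   T   T   T   T   T   T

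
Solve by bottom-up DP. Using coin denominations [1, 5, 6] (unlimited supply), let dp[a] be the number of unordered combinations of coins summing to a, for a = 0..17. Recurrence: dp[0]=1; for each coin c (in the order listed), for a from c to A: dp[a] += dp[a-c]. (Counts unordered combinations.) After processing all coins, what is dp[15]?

7

after  coin     0     1     2     3     4     5     6     7     8     9    10    11    12    13    14    15    16    17
          1     1     1     1     1     1     1     1     1     1     1     1     1     1     1     1     1     1     1
          5     1     1     1     1     1     2     2     2     2     2     3     3     3     3     3     4     4     4
          6     1     1     1     1     1     2     3     3     3     3     4     5     6     6     6     7     8     9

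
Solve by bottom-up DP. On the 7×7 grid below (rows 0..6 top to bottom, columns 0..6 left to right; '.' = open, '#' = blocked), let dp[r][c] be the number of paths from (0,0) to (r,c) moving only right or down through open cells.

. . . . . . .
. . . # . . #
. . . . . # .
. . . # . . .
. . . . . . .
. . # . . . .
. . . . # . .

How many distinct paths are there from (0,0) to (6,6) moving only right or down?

r\c   0   1   2   3   4   5   6
  0   1   1   1   1   1   1   1
  1   1   2   3   0   1   2   0
  2   1   3   6   6   7   0   0
  3   1   4  10   0   7   7   7
  4   1   5  15  15  22  29  36
  5   1   6   0  15  37  66 102
  6   1   7   7  22   0  66 168

168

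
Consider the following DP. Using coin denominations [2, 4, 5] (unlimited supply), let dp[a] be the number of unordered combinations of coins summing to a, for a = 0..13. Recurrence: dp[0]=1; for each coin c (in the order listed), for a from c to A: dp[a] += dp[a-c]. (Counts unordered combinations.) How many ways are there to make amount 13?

3

after  coin     0     1     2     3     4     5     6     7     8     9    10    11    12    13
          2     1     0     1     0     1     0     1     0     1     0     1     0     1     0
          4     1     0     1     0     2     0     2     0     3     0     3     0     4     0
          5     1     0     1     0     2     1     2     1     3     2     4     2     5     3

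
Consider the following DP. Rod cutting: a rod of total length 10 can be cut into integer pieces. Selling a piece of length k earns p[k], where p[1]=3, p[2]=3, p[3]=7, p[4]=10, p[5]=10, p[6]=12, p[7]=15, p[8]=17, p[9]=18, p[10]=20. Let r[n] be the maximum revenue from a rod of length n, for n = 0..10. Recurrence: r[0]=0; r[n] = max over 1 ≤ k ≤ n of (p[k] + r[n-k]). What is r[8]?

   n    0    1    2    3    4    5    6    7    8    9   10
r[n]    0    3    6    9   12   15   18   21   24   27   30

24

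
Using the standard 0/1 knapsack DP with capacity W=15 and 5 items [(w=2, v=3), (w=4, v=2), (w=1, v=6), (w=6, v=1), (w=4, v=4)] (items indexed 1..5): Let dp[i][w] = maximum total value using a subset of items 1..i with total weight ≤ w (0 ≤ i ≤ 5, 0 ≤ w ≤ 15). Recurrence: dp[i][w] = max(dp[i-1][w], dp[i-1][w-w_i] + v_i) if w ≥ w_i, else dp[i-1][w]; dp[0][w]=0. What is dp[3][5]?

9

i\w   0   1   2   3   4   5   6   7   8   9  10  11  12  13  14  15
  0   0   0   0   0   0   0   0   0   0   0   0   0   0   0   0   0
  1   0   0   3   3   3   3   3   3   3   3   3   3   3   3   3   3
  2   0   0   3   3   3   3   5   5   5   5   5   5   5   5   5   5
  3   0   6   6   9   9   9   9  11  11  11  11  11  11  11  11  11
  4   0   6   6   9   9   9   9  11  11  11  11  11  11  12  12  12
  5   0   6   6   9   9  10  10  13  13  13  13  15  15  15  15  15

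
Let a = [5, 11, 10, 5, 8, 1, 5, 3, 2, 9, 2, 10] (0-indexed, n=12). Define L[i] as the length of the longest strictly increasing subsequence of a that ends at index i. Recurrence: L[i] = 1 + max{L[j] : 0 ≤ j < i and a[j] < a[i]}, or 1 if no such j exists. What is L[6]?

2

   i    0    1    2    3    4    5    6    7    8    9   10   11
a[i]    5   11   10    5    8    1    5    3    2    9    2   10
L[i]    1    2    2    1    2    1    2    2    2    3    2    4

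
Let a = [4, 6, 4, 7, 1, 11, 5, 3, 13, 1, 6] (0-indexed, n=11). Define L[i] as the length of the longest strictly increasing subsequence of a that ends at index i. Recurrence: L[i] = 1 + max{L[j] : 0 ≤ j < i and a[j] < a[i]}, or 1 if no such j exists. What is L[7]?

   i    0    1    2    3    4    5    6    7    8    9   10
a[i]    4    6    4    7    1   11    5    3   13    1    6
L[i]    1    2    1    3    1    4    2    2    5    1    3

2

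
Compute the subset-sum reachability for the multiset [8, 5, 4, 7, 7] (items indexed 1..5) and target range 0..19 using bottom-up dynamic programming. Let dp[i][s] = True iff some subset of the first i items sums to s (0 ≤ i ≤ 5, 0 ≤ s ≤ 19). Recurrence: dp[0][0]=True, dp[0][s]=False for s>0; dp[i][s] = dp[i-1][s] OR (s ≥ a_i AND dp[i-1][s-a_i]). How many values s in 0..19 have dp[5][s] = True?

15

i\s   0   1   2   3   4   5   6   7   8   9  10  11  12  13  14  15  16  17  18  19
  0   T   F   F   F   F   F   F   F   F   F   F   F   F   F   F   F   F   F   F   F
  1   T   F   F   F   F   F   F   F   T   F   F   F   F   F   F   F   F   F   F   F
  2   T   F   F   F   F   T   F   F   T   F   F   F   F   T   F   F   F   F   F   F
  3   T   F   F   F   T   T   F   F   T   T   F   F   T   T   F   F   F   T   F   F
  4   T   F   F   F   T   T   F   T   T   T   F   T   T   T   F   T   T   T   F   T
  5   T   F   F   F   T   T   F   T   T   T   F   T   T   T   T   T   T   T   T   T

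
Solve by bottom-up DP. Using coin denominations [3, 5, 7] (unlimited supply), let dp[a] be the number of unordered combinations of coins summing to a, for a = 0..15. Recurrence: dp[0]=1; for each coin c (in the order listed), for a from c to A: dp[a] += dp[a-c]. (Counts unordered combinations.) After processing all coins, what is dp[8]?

1

after  coin     0     1     2     3     4     5     6     7     8     9    10    11    12    13    14    15
          3     1     0     0     1     0     0     1     0     0     1     0     0     1     0     0     1
          5     1     0     0     1     0     1     1     0     1     1     1     1     1     1     1     2
          7     1     0     0     1     0     1     1     1     1     1     2     1     2     2     2     3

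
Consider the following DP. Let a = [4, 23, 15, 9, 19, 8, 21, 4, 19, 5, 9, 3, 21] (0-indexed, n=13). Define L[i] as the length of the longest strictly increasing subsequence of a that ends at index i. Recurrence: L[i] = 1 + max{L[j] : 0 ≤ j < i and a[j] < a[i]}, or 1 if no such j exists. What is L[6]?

   i    0    1    2    3    4    5    6    7    8    9   10   11   12
a[i]    4   23   15    9   19    8   21    4   19    5    9    3   21
L[i]    1    2    2    2    3    2    4    1    3    2    3    1    4

4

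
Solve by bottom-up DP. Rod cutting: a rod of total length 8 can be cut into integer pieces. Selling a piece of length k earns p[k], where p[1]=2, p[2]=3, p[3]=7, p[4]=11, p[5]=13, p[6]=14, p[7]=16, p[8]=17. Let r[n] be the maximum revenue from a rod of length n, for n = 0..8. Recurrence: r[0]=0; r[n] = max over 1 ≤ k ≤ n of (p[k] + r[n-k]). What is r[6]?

15

   n    0    1    2    3    4    5    6    7    8
r[n]    0    2    4    7   11   13   15   18   22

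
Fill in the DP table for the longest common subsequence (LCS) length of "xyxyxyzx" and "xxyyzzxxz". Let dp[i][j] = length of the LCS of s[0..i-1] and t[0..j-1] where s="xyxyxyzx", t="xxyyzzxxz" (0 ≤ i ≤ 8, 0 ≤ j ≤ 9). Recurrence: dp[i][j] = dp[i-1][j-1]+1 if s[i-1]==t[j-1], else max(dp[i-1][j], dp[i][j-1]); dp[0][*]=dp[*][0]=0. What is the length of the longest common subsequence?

   ''  x  x  y  y  z  z  x  x  z
''  0  0  0  0  0  0  0  0  0  0
 x  0  1  1  1  1  1  1  1  1  1
 y  0  1  1  2  2  2  2  2  2  2
 x  0  1  2  2  2  2  2  3  3  3
 y  0  1  2  3  3  3  3  3  3  3
 x  0  1  2  3  3  3  3  4  4  4
 y  0  1  2  3  4  4  4  4  4  4
 z  0  1  2  3  4  5  5  5  5  5
 x  0  1  2  3  4  5  5  6  6  6

6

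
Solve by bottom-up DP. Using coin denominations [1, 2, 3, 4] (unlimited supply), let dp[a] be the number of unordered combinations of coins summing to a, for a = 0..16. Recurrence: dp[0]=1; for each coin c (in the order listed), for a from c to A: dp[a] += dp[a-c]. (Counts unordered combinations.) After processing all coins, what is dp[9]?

after  coin     0     1     2     3     4     5     6     7     8     9    10    11    12    13    14    15    16
          1     1     1     1     1     1     1     1     1     1     1     1     1     1     1     1     1     1
          2     1     1     2     2     3     3     4     4     5     5     6     6     7     7     8     8     9
          3     1     1     2     3     4     5     7     8    10    12    14    16    19    21    24    27    30
          4     1     1     2     3     5     6     9    11    15    18    23    27    34    39    47    54    64

18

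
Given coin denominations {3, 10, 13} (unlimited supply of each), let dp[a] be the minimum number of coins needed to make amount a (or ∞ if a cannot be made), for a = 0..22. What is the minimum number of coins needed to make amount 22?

4

 a  0  1  2  3  4  5  6  7  8  9 10 11 12 13 14 15 16 17 18 19 20 21 22
dp  0  -  -  1  -  -  2  -  -  3  1  -  4  1  -  5  2  -  6  3  2  7  4
(- denotes ∞ / unreachable)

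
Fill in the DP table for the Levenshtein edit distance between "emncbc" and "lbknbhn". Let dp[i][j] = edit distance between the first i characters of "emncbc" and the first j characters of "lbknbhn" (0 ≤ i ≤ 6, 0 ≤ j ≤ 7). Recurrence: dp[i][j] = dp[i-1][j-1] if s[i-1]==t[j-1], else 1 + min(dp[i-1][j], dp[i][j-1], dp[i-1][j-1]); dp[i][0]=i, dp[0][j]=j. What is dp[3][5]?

4

   ''  l  b  k  n  b  h  n
''  0  1  2  3  4  5  6  7
 e  1  1  2  3  4  5  6  7
 m  2  2  2  3  4  5  6  7
 n  3  3  3  3  3  4  5  6
 c  4  4  4  4  4  4  5  6
 b  5  5  4  5  5  4  5  6
 c  6  6  5  5  6  5  5  6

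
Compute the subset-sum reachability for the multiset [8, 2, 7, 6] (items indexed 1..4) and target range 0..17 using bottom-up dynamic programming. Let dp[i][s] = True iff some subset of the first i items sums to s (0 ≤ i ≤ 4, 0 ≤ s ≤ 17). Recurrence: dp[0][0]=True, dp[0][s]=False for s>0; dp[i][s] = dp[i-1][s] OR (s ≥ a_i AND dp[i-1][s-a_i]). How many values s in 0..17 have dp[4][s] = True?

i\s   0   1   2   3   4   5   6   7   8   9  10  11  12  13  14  15  16  17
  0   T   F   F   F   F   F   F   F   F   F   F   F   F   F   F   F   F   F
  1   T   F   F   F   F   F   F   F   T   F   F   F   F   F   F   F   F   F
  2   T   F   T   F   F   F   F   F   T   F   T   F   F   F   F   F   F   F
  3   T   F   T   F   F   F   F   T   T   T   T   F   F   F   F   T   F   T
  4   T   F   T   F   F   F   T   T   T   T   T   F   F   T   T   T   T   T

12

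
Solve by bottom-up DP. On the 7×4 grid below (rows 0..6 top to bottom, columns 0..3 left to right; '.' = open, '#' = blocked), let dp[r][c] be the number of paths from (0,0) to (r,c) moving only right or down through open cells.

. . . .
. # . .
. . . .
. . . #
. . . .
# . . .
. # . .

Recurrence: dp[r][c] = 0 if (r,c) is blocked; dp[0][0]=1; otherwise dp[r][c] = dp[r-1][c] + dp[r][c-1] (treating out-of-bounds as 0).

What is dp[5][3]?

r\c   0   1   2   3
  0   1   1   1   1
  1   1   0   1   2
  2   1   1   2   4
  3   1   2   4   0
  4   1   3   7   7
  5   0   3  10  17
  6   0   0  10  27

17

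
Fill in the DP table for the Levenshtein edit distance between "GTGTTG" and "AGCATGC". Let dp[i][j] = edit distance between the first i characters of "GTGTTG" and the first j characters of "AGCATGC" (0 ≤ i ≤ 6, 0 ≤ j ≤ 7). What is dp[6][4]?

5

   ''  A  G  C  A  T  G  C
''  0  1  2  3  4  5  6  7
 G  1  1  1  2  3  4  5  6
 T  2  2  2  2  3  3  4  5
 G  3  3  2  3  3  4  3  4
 T  4  4  3  3  4  3  4  4
 T  5  5  4  4  4  4  4  5
 G  6  6  5  5  5  5  4  5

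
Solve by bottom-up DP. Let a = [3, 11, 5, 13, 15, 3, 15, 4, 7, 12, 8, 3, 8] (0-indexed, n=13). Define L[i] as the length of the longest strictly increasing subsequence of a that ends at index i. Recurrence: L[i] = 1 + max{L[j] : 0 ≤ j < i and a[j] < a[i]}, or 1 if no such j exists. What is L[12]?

4

   i    0    1    2    3    4    5    6    7    8    9   10   11   12
a[i]    3   11    5   13   15    3   15    4    7   12    8    3    8
L[i]    1    2    2    3    4    1    4    2    3    4    4    1    4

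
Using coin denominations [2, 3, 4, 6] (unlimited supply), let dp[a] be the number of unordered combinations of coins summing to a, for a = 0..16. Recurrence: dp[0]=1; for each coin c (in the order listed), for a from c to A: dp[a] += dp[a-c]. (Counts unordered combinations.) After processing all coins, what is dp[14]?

after  coin     0     1     2     3     4     5     6     7     8     9    10    11    12    13    14    15    16
          2     1     0     1     0     1     0     1     0     1     0     1     0     1     0     1     0     1
          3     1     0     1     1     1     1     2     1     2     2     2     2     3     2     3     3     3
          4     1     0     1     1     2     1     3     2     4     3     5     4     7     5     8     7    10
          6     1     0     1     1     2     1     4     2     5     4     7     5    11     7    13    11    17

13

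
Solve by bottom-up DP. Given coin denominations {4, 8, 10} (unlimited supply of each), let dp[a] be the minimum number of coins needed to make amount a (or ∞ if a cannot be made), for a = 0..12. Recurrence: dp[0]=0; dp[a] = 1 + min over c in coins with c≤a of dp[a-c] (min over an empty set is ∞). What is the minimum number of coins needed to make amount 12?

 a  0  1  2  3  4  5  6  7  8  9 10 11 12
dp  0  -  -  -  1  -  -  -  1  -  1  -  2
(- denotes ∞ / unreachable)

2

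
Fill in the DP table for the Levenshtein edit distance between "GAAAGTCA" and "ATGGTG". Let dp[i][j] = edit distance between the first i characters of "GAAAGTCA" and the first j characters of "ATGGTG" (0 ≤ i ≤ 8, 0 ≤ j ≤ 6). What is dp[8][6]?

5

   ''  A  T  G  G  T  G
''  0  1  2  3  4  5  6
 G  1  1  2  2  3  4  5
 A  2  1  2  3  3  4  5
 A  3  2  2  3  4  4  5
 A  4  3  3  3  4  5  5
 G  5  4  4  3  3  4  5
 T  6  5  4  4  4  3  4
 C  7  6  5  5  5  4  4
 A  8  7  6  6  6  5  5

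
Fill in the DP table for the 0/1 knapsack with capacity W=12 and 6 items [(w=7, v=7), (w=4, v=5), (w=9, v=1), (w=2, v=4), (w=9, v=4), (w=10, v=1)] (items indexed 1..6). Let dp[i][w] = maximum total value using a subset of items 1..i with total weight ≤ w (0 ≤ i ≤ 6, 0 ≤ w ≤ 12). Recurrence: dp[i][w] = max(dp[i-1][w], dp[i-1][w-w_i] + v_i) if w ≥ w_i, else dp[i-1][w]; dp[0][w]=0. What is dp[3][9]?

i\w   0   1   2   3   4   5   6   7   8   9  10  11  12
  0   0   0   0   0   0   0   0   0   0   0   0   0   0
  1   0   0   0   0   0   0   0   7   7   7   7   7   7
  2   0   0   0   0   5   5   5   7   7   7   7  12  12
  3   0   0   0   0   5   5   5   7   7   7   7  12  12
  4   0   0   4   4   5   5   9   9   9  11  11  12  12
  5   0   0   4   4   5   5   9   9   9  11  11  12  12
  6   0   0   4   4   5   5   9   9   9  11  11  12  12

7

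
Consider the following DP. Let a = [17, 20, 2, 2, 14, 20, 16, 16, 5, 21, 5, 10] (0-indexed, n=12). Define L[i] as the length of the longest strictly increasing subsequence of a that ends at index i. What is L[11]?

   i    0    1    2    3    4    5    6    7    8    9   10   11
a[i]   17   20    2    2   14   20   16   16    5   21    5   10
L[i]    1    2    1    1    2    3    3    3    2    4    2    3

3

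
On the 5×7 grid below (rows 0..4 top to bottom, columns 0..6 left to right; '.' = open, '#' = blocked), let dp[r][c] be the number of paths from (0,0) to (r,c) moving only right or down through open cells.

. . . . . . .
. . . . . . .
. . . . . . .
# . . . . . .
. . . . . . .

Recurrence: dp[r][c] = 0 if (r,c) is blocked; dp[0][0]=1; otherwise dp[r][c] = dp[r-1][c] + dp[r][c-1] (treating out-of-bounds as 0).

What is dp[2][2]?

r\c   0   1   2   3   4   5   6
  0   1   1   1   1   1   1   1
  1   1   2   3   4   5   6   7
  2   1   3   6  10  15  21  28
  3   0   3   9  19  34  55  83
  4   0   3  12  31  65 120 203

6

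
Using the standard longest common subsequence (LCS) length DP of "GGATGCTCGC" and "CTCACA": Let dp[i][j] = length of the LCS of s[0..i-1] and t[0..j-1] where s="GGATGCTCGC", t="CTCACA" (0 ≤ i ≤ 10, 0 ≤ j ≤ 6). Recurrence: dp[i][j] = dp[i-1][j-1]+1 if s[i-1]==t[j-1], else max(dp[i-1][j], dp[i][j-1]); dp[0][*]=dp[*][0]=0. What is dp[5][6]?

1

   ''  C  T  C  A  C  A
''  0  0  0  0  0  0  0
 G  0  0  0  0  0  0  0
 G  0  0  0  0  0  0  0
 A  0  0  0  0  1  1  1
 T  0  0  1  1  1  1  1
 G  0  0  1  1  1  1  1
 C  0  1  1  2  2  2  2
 T  0  1  2  2  2  2  2
 C  0  1  2  3  3  3  3
 G  0  1  2  3  3  3  3
 C  0  1  2  3  3  4  4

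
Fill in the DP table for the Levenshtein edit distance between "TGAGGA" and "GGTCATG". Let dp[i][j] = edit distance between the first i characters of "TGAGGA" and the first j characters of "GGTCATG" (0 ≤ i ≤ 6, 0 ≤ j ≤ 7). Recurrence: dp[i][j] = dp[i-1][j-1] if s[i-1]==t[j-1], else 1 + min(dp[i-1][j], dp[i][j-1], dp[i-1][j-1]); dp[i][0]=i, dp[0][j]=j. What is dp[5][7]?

4

   ''  G  G  T  C  A  T  G
''  0  1  2  3  4  5  6  7
 T  1  1  2  2  3  4  5  6
 G  2  1  1  2  3  4  5  5
 A  3  2  2  2  3  3  4  5
 G  4  3  2  3  3  4  4  4
 G  5  4  3  3  4  4  5  4
 A  6  5  4  4  4  4  5  5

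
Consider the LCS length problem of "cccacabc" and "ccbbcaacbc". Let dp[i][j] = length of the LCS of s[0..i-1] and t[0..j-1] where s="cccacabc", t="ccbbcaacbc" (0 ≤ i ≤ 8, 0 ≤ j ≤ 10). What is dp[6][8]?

   ''  c  c  b  b  c  a  a  c  b  c
''  0  0  0  0  0  0  0  0  0  0  0
 c  0  1  1  1  1  1  1  1  1  1  1
 c  0  1  2  2  2  2  2  2  2  2  2
 c  0  1  2  2  2  3  3  3  3  3  3
 a  0  1  2  2  2  3  4  4  4  4  4
 c  0  1  2  2  2  3  4  4  5  5  5
 a  0  1  2  2  2  3  4  5  5  5  5
 b  0  1  2  3  3  3  4  5  5  6  6
 c  0  1  2  3  3  4  4  5  6  6  7

5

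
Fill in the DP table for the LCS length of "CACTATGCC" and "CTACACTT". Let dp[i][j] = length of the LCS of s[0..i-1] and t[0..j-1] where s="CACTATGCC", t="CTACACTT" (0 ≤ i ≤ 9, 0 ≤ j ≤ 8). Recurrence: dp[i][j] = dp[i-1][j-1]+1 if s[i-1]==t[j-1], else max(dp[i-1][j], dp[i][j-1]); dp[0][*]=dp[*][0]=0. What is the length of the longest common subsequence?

   ''  C  T  A  C  A  C  T  T
''  0  0  0  0  0  0  0  0  0
 C  0  1  1  1  1  1  1  1  1
 A  0  1  1  2  2  2  2  2  2
 C  0  1  1  2  3  3  3  3  3
 T  0  1  2  2  3  3  3  4  4
 A  0  1  2  3  3  4  4  4  4
 T  0  1  2  3  3  4  4  5  5
 G  0  1  2  3  3  4  4  5  5
 C  0  1  2  3  4  4  5  5  5
 C  0  1  2  3  4  4  5  5  5

5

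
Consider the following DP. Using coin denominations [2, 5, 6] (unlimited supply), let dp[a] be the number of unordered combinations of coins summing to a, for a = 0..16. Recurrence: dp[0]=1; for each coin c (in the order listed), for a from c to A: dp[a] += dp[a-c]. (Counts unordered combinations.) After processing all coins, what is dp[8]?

2

after  coin     0     1     2     3     4     5     6     7     8     9    10    11    12    13    14    15    16
          2     1     0     1     0     1     0     1     0     1     0     1     0     1     0     1     0     1
          5     1     0     1     0     1     1     1     1     1     1     2     1     2     1     2     2     2
          6     1     0     1     0     1     1     2     1     2     1     3     2     4     2     4     3     5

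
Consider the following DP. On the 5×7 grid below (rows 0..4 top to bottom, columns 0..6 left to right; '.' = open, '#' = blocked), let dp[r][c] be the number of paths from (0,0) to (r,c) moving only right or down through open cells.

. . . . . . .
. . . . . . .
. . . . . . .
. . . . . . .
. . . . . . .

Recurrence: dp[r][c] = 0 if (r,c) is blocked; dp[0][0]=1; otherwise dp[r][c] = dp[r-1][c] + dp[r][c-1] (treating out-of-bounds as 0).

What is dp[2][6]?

28

r\c   0   1   2   3   4   5   6
  0   1   1   1   1   1   1   1
  1   1   2   3   4   5   6   7
  2   1   3   6  10  15  21  28
  3   1   4  10  20  35  56  84
  4   1   5  15  35  70 126 210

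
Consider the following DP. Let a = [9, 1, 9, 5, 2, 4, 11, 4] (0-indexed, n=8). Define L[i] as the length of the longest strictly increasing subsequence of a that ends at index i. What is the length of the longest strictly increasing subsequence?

4

   i    0    1    2    3    4    5    6    7
a[i]    9    1    9    5    2    4   11    4
L[i]    1    1    2    2    2    3    4    3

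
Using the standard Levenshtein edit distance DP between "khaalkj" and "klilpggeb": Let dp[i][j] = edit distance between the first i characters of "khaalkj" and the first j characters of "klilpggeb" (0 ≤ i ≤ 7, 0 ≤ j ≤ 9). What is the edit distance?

8

   ''  k  l  i  l  p  g  g  e  b
''  0  1  2  3  4  5  6  7  8  9
 k  1  0  1  2  3  4  5  6  7  8
 h  2  1  1  2  3  4  5  6  7  8
 a  3  2  2  2  3  4  5  6  7  8
 a  4  3  3  3  3  4  5  6  7  8
 l  5  4  3  4  3  4  5  6  7  8
 k  6  5  4  4  4  4  5  6  7  8
 j  7  6  5  5  5  5  5  6  7  8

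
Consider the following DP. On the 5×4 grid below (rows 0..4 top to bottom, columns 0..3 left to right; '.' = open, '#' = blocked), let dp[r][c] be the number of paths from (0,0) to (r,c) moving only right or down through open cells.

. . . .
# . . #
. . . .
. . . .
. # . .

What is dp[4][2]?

4

r\c   0   1   2   3
  0   1   1   1   1
  1   0   1   2   0
  2   0   1   3   3
  3   0   1   4   7
  4   0   0   4  11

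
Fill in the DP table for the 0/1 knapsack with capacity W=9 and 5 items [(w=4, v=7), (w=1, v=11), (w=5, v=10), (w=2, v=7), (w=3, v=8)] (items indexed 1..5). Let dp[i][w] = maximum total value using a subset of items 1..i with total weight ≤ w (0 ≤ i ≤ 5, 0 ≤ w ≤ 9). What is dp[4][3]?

i\w   0   1   2   3   4   5   6   7   8   9
  0   0   0   0   0   0   0   0   0   0   0
  1   0   0   0   0   7   7   7   7   7   7
  2   0  11  11  11  11  18  18  18  18  18
  3   0  11  11  11  11  18  21  21  21  21
  4   0  11  11  18  18  18  21  25  28  28
  5   0  11  11  18  19  19  26  26  28  29

18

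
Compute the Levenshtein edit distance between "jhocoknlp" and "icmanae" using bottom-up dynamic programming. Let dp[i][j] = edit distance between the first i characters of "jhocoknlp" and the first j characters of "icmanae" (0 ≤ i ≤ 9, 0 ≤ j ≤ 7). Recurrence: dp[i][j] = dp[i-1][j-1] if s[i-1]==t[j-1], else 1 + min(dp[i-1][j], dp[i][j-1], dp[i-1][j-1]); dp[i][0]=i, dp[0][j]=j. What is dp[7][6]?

   ''  i  c  m  a  n  a  e
''  0  1  2  3  4  5  6  7
 j  1  1  2  3  4  5  6  7
 h  2  2  2  3  4  5  6  7
 o  3  3  3  3  4  5  6  7
 c  4  4  3  4  4  5  6  7
 o  5  5  4  4  5  5  6  7
 k  6  6  5  5  5  6  6  7
 n  7  7  6  6  6  5  6  7
 l  8  8  7  7  7  6  6  7
 p  9  9  8  8  8  7  7  7

6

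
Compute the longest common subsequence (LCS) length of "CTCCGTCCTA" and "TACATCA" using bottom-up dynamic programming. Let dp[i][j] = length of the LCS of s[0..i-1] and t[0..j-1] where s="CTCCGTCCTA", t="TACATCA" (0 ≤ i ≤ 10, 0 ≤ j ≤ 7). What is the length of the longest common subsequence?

5

   ''  T  A  C  A  T  C  A
''  0  0  0  0  0  0  0  0
 C  0  0  0  1  1  1  1  1
 T  0  1  1  1  1  2  2  2
 C  0  1  1  2  2  2  3  3
 C  0  1  1  2  2  2  3  3
 G  0  1  1  2  2  2  3  3
 T  0  1  1  2  2  3  3  3
 C  0  1  1  2  2  3  4  4
 C  0  1  1  2  2  3  4  4
 T  0  1  1  2  2  3  4  4
 A  0  1  2  2  3  3  4  5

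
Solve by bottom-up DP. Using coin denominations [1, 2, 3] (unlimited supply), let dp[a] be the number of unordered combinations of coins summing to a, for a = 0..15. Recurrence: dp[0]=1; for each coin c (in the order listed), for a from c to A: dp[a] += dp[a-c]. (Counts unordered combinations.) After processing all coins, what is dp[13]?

21

after  coin     0     1     2     3     4     5     6     7     8     9    10    11    12    13    14    15
          1     1     1     1     1     1     1     1     1     1     1     1     1     1     1     1     1
          2     1     1     2     2     3     3     4     4     5     5     6     6     7     7     8     8
          3     1     1     2     3     4     5     7     8    10    12    14    16    19    21    24    27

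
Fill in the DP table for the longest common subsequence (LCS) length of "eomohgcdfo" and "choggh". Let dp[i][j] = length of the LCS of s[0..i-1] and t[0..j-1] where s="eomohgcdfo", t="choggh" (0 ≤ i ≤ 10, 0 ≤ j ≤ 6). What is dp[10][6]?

   ''  c  h  o  g  g  h
''  0  0  0  0  0  0  0
 e  0  0  0  0  0  0  0
 o  0  0  0  1  1  1  1
 m  0  0  0  1  1  1  1
 o  0  0  0  1  1  1  1
 h  0  0  1  1  1  1  2
 g  0  0  1  1  2  2  2
 c  0  1  1  1  2  2  2
 d  0  1  1  1  2  2  2
 f  0  1  1  1  2  2  2
 o  0  1  1  2  2  2  2

2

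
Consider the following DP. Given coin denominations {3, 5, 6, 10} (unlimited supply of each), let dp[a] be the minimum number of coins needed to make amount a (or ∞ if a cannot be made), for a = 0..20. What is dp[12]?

2

 a  0  1  2  3  4  5  6  7  8  9 10 11 12 13 14 15 16 17 18 19 20
dp  0  -  -  1  -  1  1  -  2  2  1  2  2  2  3  2  2  3  3  3  2
(- denotes ∞ / unreachable)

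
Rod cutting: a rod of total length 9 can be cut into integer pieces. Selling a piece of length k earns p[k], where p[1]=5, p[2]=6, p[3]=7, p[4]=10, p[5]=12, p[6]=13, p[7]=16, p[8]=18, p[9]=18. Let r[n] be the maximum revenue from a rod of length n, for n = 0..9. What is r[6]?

   n    0    1    2    3    4    5    6    7    8    9
r[n]    0    5   10   15   20   25   30   35   40   45

30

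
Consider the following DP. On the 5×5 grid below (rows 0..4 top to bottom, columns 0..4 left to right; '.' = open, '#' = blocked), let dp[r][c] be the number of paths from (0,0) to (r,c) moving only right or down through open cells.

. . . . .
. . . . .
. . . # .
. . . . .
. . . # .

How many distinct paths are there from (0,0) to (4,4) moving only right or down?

15

r\c   0   1   2   3   4
  0   1   1   1   1   1
  1   1   2   3   4   5
  2   1   3   6   0   5
  3   1   4  10  10  15
  4   1   5  15   0  15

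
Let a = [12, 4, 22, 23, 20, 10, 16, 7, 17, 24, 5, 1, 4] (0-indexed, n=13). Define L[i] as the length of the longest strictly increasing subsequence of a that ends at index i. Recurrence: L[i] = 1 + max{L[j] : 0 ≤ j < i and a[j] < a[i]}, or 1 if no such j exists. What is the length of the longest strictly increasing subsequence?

   i    0    1    2    3    4    5    6    7    8    9   10   11   12
a[i]   12    4   22   23   20   10   16    7   17   24    5    1    4
L[i]    1    1    2    3    2    2    3    2    4    5    2    1    2

5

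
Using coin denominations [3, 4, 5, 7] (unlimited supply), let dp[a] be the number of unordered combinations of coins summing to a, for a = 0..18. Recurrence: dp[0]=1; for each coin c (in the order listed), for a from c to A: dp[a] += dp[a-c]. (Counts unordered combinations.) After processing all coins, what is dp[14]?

after  coin     0     1     2     3     4     5     6     7     8     9    10    11    12    13    14    15    16    17    18
          3     1     0     0     1     0     0     1     0     0     1     0     0     1     0     0     1     0     0     1
          4     1     0     0     1     1     0     1     1     1     1     1     1     2     1     1     2     2     1     2
          5     1     0     0     1     1     1     1     1     2     2     2     2     3     3     3     4     4     4     5
          7     1     0     0     1     1     1     1     2     2     2     3     3     4     4     5     6     6     7     8

5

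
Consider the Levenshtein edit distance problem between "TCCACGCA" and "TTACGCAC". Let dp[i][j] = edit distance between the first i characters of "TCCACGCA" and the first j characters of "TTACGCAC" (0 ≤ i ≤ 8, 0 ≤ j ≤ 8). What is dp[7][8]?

   ''  T  T  A  C  G  C  A  C
''  0  1  2  3  4  5  6  7  8
 T  1  0  1  2  3  4  5  6  7
 C  2  1  1  2  2  3  4  5  6
 C  3  2  2  2  2  3  3  4  5
 A  4  3  3  2  3  3  4  3  4
 C  5  4  4  3  2  3  3  4  3
 G  6  5  5  4  3  2  3  4  4
 C  7  6  6  5  4  3  2  3  4
 A  8  7  7  6  5  4  3  2  3

4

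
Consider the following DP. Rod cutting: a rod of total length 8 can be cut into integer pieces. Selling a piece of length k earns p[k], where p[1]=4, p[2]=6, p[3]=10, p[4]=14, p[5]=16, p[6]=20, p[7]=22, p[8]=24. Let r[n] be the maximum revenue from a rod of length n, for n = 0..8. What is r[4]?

16

   n    0    1    2    3    4    5    6    7    8
r[n]    0    4    8   12   16   20   24   28   32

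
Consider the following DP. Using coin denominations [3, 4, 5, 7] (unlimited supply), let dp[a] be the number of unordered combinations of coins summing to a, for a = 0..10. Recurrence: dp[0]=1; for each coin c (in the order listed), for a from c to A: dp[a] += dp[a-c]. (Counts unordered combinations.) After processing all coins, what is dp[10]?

3

after  coin     0     1     2     3     4     5     6     7     8     9    10
          3     1     0     0     1     0     0     1     0     0     1     0
          4     1     0     0     1     1     0     1     1     1     1     1
          5     1     0     0     1     1     1     1     1     2     2     2
          7     1     0     0     1     1     1     1     2     2     2     3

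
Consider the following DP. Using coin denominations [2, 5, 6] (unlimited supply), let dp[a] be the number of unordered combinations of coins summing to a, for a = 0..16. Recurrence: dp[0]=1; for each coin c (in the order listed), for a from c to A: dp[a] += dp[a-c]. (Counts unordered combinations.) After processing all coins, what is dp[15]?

3

after  coin     0     1     2     3     4     5     6     7     8     9    10    11    12    13    14    15    16
          2     1     0     1     0     1     0     1     0     1     0     1     0     1     0     1     0     1
          5     1     0     1     0     1     1     1     1     1     1     2     1     2     1     2     2     2
          6     1     0     1     0     1     1     2     1     2     1     3     2     4     2     4     3     5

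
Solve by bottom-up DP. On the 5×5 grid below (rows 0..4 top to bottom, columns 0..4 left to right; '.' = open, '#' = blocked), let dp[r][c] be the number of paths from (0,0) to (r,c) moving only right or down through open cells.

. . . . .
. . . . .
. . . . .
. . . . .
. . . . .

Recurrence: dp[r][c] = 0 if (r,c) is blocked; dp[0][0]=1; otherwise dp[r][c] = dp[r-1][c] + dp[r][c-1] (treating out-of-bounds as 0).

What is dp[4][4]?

70

r\c   0   1   2   3   4
  0   1   1   1   1   1
  1   1   2   3   4   5
  2   1   3   6  10  15
  3   1   4  10  20  35
  4   1   5  15  35  70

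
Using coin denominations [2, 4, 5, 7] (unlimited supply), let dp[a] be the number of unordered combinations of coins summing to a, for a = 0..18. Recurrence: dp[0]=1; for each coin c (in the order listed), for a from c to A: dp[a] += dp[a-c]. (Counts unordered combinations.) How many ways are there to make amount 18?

after  coin     0     1     2     3     4     5     6     7     8     9    10    11    12    13    14    15    16    17    18
          2     1     0     1     0     1     0     1     0     1     0     1     0     1     0     1     0     1     0     1
          4     1     0     1     0     2     0     2     0     3     0     3     0     4     0     4     0     5     0     5
          5     1     0     1     0     2     1     2     1     3     2     4     2     5     3     6     4     7     5     8
          7     1     0     1     0     2     1     2     2     3     3     4     4     6     5     8     7    10     9    12

12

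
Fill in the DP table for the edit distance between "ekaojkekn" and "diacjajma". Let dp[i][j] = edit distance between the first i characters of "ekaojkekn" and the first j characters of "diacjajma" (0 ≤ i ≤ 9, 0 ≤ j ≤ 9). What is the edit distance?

   ''  d  i  a  c  j  a  j  m  a
''  0  1  2  3  4  5  6  7  8  9
 e  1  1  2  3  4  5  6  7  8  9
 k  2  2  2  3  4  5  6  7  8  9
 a  3  3  3  2  3  4  5  6  7  8
 o  4  4  4  3  3  4  5  6  7  8
 j  5  5  5  4  4  3  4  5  6  7
 k  6  6  6  5  5  4  4  5  6  7
 e  7  7  7  6  6  5  5  5  6  7
 k  8  8  8  7  7  6  6  6  6  7
 n  9  9  9  8  8  7  7  7  7  7

7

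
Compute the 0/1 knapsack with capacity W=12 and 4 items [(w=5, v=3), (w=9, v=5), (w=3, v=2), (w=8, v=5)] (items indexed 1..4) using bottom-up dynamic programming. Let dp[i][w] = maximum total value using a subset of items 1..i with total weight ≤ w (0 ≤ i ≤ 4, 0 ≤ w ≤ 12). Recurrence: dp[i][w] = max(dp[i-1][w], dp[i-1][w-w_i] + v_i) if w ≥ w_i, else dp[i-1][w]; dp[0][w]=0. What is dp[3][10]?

5

i\w   0   1   2   3   4   5   6   7   8   9  10  11  12
  0   0   0   0   0   0   0   0   0   0   0   0   0   0
  1   0   0   0   0   0   3   3   3   3   3   3   3   3
  2   0   0   0   0   0   3   3   3   3   5   5   5   5
  3   0   0   0   2   2   3   3   3   5   5   5   5   7
  4   0   0   0   2   2   3   3   3   5   5   5   7   7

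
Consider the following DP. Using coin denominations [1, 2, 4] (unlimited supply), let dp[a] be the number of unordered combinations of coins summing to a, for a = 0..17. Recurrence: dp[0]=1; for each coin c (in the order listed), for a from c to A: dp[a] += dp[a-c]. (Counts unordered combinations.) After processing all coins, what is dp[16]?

25

after  coin     0     1     2     3     4     5     6     7     8     9    10    11    12    13    14    15    16    17
          1     1     1     1     1     1     1     1     1     1     1     1     1     1     1     1     1     1     1
          2     1     1     2     2     3     3     4     4     5     5     6     6     7     7     8     8     9     9
          4     1     1     2     2     4     4     6     6     9     9    12    12    16    16    20    20    25    25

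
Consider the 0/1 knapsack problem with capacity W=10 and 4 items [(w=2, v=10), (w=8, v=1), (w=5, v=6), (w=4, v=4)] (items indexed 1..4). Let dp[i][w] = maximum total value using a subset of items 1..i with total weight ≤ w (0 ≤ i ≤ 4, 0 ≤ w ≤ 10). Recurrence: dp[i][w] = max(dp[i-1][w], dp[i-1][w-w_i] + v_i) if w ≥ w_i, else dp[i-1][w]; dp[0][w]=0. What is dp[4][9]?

16

i\w   0   1   2   3   4   5   6   7   8   9  10
  0   0   0   0   0   0   0   0   0   0   0   0
  1   0   0  10  10  10  10  10  10  10  10  10
  2   0   0  10  10  10  10  10  10  10  10  11
  3   0   0  10  10  10  10  10  16  16  16  16
  4   0   0  10  10  10  10  14  16  16  16  16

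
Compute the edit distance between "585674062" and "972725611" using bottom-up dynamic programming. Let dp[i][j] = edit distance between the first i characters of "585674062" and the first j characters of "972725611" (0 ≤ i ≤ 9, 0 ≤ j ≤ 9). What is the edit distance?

   ''  9  7  2  7  2  5  6  1  1
''  0  1  2  3  4  5  6  7  8  9
 5  1  1  2  3  4  5  5  6  7  8
 8  2  2  2  3  4  5  6  6  7  8
 5  3  3  3  3  4  5  5  6  7  8
 6  4  4  4  4  4  5  6  5  6  7
 7  5  5  4  5  4  5  6  6  6  7
 4  6  6  5  5  5  5  6  7  7  7
 0  7  7  6  6  6  6  6  7  8  8
 6  8  8  7  7  7  7  7  6  7  8
 2  9  9  8  7  8  7  8  7  7  8

8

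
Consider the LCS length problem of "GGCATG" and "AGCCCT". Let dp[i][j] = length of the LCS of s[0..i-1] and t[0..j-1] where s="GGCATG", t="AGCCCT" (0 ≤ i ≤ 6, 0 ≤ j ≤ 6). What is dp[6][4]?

   ''  A  G  C  C  C  T
''  0  0  0  0  0  0  0
 G  0  0  1  1  1  1  1
 G  0  0  1  1  1  1  1
 C  0  0  1  2  2  2  2
 A  0  1  1  2  2  2  2
 T  0  1  1  2  2  2  3
 G  0  1  2  2  2  2  3

2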